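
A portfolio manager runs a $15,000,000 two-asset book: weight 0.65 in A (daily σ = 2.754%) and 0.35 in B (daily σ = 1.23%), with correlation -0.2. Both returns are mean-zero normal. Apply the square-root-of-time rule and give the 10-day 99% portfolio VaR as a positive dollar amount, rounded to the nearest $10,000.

$1,940,000

σ_p = √(0.65²·2.754² + 0.35²·1.23² + 2·-0.2·0.65·0.35·2.754·1.23) = 1.755%.
σ_{10d} = 1.755% × √10 = 5.550%.
z(99%) = 2.326.
VaR = 2.326 × 5.550% = 12.909%; on $15,000,000 that is $1,936,350.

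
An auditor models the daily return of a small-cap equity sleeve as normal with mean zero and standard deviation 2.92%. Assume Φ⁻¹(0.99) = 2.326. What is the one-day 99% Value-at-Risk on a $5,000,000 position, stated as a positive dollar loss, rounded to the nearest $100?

$339,600

VaR = z·σ = 2.326 × 2.92% = 6.792%.
On $5,000,000: 0.06792 × $5,000,000 = $339,600.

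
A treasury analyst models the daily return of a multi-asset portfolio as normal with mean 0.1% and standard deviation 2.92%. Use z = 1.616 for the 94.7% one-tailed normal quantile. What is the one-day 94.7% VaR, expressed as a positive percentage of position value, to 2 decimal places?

VaR = −μ + z·σ = −(0.1%) + 1.616 × 2.92% = 4.619%.

4.62%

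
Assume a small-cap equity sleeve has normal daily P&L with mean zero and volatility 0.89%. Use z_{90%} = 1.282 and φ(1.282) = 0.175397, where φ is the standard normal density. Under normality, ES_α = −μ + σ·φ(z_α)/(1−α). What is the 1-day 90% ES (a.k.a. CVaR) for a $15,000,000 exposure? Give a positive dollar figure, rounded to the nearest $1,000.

$234,000

Tail multiplier: φ(z)/(1−α) = 0.175397 / 0.1 = 1.754.
ES = 0.89% × 1.754 = 1.561%.
On $15,000,000: 0.01561 × $15,000,000 = $234,150.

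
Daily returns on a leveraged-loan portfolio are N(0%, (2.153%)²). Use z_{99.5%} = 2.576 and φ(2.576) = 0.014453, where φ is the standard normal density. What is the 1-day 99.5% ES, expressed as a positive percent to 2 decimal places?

Tail multiplier: φ(z)/(1−α) = 0.014453 / 0.005 = 2.891.
ES = 2.153% × 2.891 = 6.224%.

6.22%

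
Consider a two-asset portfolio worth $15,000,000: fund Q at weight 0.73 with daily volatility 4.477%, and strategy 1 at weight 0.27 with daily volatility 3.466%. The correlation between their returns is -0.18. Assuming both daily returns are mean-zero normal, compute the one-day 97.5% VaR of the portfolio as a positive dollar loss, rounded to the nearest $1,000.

$951,000

σ_p² = 0.73²·4.477² + 0.27²·3.466² + 2·-0.18·0.73·0.27·4.477·3.466 = 10.4559 (%²).
σ_p = √10.4559 = 3.234%.
At 97.5%, z = 1.960.
VaR = 1.960 × 3.234% = 6.339%; on $15,000,000 that is $950,850.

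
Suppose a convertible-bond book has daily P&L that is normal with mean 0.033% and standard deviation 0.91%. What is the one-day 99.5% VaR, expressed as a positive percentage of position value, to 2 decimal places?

At 99.5% one-sided, z = 2.576.
VaR = −μ + z·σ = −(0.033%) + 2.576 × 0.91% = 2.311%.

2.31%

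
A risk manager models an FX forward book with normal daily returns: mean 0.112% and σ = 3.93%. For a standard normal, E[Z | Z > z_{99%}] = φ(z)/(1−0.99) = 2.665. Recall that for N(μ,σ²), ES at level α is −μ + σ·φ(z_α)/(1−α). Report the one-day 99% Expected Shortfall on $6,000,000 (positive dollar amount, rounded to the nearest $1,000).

ES = −(0.112%) + 3.93% × 2.665 = 10.361%.
On $6,000,000: 0.10361 × $6,000,000 = $621,660.

$622,000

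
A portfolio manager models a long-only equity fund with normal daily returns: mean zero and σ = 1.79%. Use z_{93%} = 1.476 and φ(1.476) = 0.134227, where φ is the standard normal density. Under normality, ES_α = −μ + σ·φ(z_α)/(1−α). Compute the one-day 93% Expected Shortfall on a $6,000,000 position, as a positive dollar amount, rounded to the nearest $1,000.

Tail multiplier: φ(z)/(1−α) = 0.134227 / 0.07 = 1.918.
ES = 1.79% × 1.918 = 3.433%.
On $6,000,000: 0.03433 × $6,000,000 = $205,980.

$206,000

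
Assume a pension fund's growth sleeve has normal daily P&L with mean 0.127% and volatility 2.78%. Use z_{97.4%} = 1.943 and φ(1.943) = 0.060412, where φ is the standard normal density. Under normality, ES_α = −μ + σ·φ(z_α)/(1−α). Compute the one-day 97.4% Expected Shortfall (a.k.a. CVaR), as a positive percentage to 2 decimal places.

6.33%

Tail multiplier: φ(z)/(1−α) = 0.060412 / 0.026 = 2.324.
ES = −(0.127%) + 2.78% × 2.324 = 6.334%.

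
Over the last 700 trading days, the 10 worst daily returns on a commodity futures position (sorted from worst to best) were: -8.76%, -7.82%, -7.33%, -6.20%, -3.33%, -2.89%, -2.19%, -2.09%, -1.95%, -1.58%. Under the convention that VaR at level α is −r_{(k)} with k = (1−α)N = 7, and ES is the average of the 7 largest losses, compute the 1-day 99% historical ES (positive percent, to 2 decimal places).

The 7 worst returns sum to -38.52%.
ES = −(-38.52%) / 7 = 5.5028…% ≈ 5.50%.

5.50%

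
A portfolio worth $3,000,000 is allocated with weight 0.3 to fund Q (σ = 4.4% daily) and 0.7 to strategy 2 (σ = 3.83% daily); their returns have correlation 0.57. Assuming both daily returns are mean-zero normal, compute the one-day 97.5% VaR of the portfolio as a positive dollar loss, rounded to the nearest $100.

$211,700

σ_p² = 0.3²·4.4² + 0.7²·3.83² + 2·0.57·0.3·0.7·4.4·3.83 = 12.9645 (%²).
σ_p = √12.9645 = 3.601%.
At 97.5%, z = 1.960.
VaR = 1.960 × 3.601% = 7.058%; on $3,000,000 that is $211,740.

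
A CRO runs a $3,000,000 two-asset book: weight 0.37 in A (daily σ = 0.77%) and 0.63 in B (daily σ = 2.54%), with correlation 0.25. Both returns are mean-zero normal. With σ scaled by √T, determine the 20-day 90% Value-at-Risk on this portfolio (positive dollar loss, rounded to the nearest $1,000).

$291,000

σ_p = √(0.37²·0.77² + 0.63²·2.54² + 2·0.25·0.37·0.63·0.77·2.54) = 1.694%.
σ_{20d} = 1.694% × √20 = 7.576%.
z(90%) = 1.282.
VaR = 1.282 × 7.576% = 9.712%; on $3,000,000 that is $291,360.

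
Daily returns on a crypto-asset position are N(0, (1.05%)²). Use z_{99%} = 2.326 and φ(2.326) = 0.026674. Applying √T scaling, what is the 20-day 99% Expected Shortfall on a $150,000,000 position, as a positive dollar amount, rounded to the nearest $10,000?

σ_{20d} = 1.05% × √20 = 4.696%.
ES multiplier = φ(z)/(1−α) = 0.026674/0.01 = 2.667.
ES = 4.696% × 2.667 = 12.524%; on $150,000,000: $18,786,000.

$18,790,000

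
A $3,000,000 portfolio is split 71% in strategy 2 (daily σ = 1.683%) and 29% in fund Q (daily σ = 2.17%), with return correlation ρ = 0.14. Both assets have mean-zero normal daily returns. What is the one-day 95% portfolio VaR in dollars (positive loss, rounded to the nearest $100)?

σ_p² = 0.71²·1.683² + 0.29²·2.17² + 2·0.14·0.71·0.29·1.683·2.17 = 2.0344 (%²).
σ_p = √2.0344 = 1.426%.
At 95%, z = 1.645.
VaR = 1.645 × 1.426% = 2.346%; on $3,000,000 that is $70,380.

$70,400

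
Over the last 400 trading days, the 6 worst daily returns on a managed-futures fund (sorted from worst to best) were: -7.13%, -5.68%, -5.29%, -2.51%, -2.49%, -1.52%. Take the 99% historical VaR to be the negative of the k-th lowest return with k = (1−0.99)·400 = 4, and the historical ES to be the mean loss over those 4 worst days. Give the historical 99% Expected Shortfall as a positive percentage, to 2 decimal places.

The 4 worst returns sum to -20.61%.
ES = −(-20.61%) / 4 = 5.1525% ≈ 5.15%.

5.15%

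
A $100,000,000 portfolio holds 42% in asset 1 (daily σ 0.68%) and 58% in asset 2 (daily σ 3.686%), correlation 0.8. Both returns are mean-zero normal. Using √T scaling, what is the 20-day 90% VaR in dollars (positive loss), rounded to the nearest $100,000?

$13,600,000

σ_p = √(0.42²·0.68² + 0.58²·3.686² + 2·0.8·0.42·0.58·0.68·3.686) = 2.373%.
σ_{20d} = 2.373% × √20 = 10.612%.
z(90%) = 1.282.
VaR = 1.282 × 10.612% = 13.605%; on $100,000,000 that is $13,605,000.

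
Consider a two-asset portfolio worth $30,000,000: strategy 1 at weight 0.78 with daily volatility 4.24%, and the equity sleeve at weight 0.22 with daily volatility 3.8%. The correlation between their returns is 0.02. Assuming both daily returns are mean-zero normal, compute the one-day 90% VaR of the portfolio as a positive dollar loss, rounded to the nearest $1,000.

σ_p² = 0.78²·4.24² + 0.22²·3.8² + 2·0.02·0.78·0.22·4.24·3.8 = 11.7471 (%²).
σ_p = √11.7471 = 3.427%.
At 90%, z = 1.282.
VaR = 1.282 × 3.427% = 4.393%; on $30,000,000 that is $1,317,900.

$1,318,000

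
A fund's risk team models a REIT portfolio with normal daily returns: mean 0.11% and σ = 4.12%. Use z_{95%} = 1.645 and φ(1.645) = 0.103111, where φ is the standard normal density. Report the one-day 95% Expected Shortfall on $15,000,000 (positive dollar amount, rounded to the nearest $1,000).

Tail multiplier: φ(z)/(1−α) = 0.103111 / 0.05 = 2.062.
ES = −(0.11%) + 4.12% × 2.062 = 8.385%.
On $15,000,000: 0.08385 × $15,000,000 = $1,257,750.

$1,258,000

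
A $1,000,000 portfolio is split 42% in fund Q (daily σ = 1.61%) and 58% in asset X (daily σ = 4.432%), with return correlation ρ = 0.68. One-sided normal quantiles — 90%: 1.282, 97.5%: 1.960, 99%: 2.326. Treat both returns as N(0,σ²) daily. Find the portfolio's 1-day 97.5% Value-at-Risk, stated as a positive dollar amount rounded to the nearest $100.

σ_p² = 0.42²·1.61² + 0.58²·4.432² + 2·0.68·0.42·0.58·1.61·4.432 = 9.4290 (%²).
σ_p = √9.4290 = 3.071%.
VaR = 1.960 × 3.071% = 6.019%; on $1,000,000 that is $60,190.

$60,200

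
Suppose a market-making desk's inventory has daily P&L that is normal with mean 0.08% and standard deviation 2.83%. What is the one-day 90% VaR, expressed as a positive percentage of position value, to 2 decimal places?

3.55%

At 90% one-sided, z = 1.282.
VaR = −μ + z·σ = −(0.08%) + 1.282 × 2.83% = 3.548%.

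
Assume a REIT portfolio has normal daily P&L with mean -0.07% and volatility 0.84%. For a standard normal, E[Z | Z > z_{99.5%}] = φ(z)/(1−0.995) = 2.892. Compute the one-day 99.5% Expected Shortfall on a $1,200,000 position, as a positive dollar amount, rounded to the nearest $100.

ES = −(-0.07%) + 0.84% × 2.892 = 2.499%.
On $1,200,000: 0.02499 × $1,200,000 = $29,988.

$30,000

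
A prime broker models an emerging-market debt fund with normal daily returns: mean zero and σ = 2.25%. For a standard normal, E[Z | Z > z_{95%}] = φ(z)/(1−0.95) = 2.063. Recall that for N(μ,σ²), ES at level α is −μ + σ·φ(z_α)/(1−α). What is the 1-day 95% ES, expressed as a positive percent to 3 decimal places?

ES = 2.25% × 2.063 = 4.642%.

4.642%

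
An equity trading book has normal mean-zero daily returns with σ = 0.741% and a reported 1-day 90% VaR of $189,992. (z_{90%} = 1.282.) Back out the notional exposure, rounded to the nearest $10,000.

$20,000,000

VaR as a fraction of value: z·σ = 1.282 × 0.741% = 0.949962%.
Position = $189,992 / 0.00949962 = $19,999,958.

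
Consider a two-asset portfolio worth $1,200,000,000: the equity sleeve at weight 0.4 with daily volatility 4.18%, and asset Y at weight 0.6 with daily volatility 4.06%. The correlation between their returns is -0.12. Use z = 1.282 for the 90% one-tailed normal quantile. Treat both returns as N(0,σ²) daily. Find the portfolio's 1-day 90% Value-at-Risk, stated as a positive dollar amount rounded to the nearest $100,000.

$42,800,000

σ_p² = 0.4²·4.18² + 0.6²·4.06² + 2·-0.12·0.4·0.6·4.18·4.06 = 7.7522 (%²).
σ_p = √7.7522 = 2.784%.
VaR = 1.282 × 2.784% = 3.569%; on $1,200,000,000 that is $42,828,000.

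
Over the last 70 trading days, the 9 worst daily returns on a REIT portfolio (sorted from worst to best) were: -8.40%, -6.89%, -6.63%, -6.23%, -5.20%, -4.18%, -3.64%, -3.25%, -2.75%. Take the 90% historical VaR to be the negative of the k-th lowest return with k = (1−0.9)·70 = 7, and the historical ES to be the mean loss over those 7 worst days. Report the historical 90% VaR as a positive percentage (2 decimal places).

k = 7; the 7th lowest return is -3.64%, so VaR = 3.64%.

3.64%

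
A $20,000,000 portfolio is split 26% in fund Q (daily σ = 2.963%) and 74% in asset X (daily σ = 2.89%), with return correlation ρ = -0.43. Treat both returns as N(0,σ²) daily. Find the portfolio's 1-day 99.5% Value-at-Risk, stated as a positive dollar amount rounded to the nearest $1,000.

$998,000

σ_p² = 0.26²·2.963² + 0.74²·2.89² + 2·-0.43·0.26·0.74·2.963·2.89 = 3.7502 (%²).
σ_p = √3.7502 = 1.937%.
At 99.5%, z = 2.576.
VaR = 2.576 × 1.937% = 4.990%; on $20,000,000 that is $998,000.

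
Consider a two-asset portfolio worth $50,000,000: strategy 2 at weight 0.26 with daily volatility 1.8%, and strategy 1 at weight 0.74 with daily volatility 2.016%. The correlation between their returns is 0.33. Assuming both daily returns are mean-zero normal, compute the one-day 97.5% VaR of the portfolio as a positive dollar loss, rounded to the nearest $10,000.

$1,670,000

σ_p² = 0.26²·1.8² + 0.74²·2.016² + 2·0.33·0.26·0.74·1.8·2.016 = 2.9054 (%²).
σ_p = √2.9054 = 1.705%.
At 97.5%, z = 1.960.
VaR = 1.960 × 1.705% = 3.342%; on $50,000,000 that is $1,671,000.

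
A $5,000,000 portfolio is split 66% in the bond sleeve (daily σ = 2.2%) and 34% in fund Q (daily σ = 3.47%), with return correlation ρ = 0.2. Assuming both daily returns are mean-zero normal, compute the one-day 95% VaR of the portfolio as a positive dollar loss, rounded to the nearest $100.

σ_p² = 0.66²·2.2² + 0.34²·3.47² + 2·0.2·0.66·0.34·2.2·3.47 = 4.1855 (%²).
σ_p = √4.1855 = 2.046%.
At 95%, z = 1.645.
VaR = 1.645 × 2.046% = 3.366%; on $5,000,000 that is $168,300.

$168,300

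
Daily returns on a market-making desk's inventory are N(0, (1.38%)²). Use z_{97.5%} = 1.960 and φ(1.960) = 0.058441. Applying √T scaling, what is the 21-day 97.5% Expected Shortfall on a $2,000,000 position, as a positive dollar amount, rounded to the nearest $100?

$295,700

σ_{21d} = 1.38% × √21 = 6.324%.
ES multiplier = φ(z)/(1−α) = 0.058441/0.025 = 2.338.
ES = 6.324% × 2.338 = 14.786%; on $2,000,000: $295,720.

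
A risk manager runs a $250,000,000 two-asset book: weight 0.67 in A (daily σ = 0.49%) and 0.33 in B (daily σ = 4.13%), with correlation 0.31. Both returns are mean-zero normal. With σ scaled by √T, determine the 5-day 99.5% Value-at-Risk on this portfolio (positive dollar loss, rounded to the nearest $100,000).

$21,600,000

σ_p = √(0.67²·0.49² + 0.33²·4.13² + 2·0.31·0.67·0.33·0.49·4.13) = 1.498%.
σ_{5d} = 1.498% × √5 = 3.350%.
z(99.5%) = 2.576.
VaR = 2.576 × 3.350% = 8.630%; on $250,000,000 that is $21,575,000.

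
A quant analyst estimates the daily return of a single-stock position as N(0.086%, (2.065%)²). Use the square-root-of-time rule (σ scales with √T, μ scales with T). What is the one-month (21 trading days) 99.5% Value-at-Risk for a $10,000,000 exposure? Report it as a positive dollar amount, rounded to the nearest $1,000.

At 99.5%, z = 2.576.
σ_{21d} = 2.065% × √21 = 9.463%; μ_{21d} = 21 × 0.086% = 1.806%.
VaR = −(1.806%) + 2.576 × 9.463% = 22.571%.
On $10,000,000: 0.22571 × $10,000,000 = $2,257,100.

$2,257,000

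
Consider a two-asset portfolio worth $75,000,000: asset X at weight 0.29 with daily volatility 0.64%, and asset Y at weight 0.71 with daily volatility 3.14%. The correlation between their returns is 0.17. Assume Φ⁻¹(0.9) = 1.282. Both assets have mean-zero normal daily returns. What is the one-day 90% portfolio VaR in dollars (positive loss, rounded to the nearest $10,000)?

$2,180,000

σ_p² = 0.29²·0.64² + 0.71²·3.14² + 2·0.17·0.29·0.71·0.64·3.14 = 5.1454 (%²).
σ_p = √5.1454 = 2.268%.
VaR = 1.282 × 2.268% = 2.908%; on $75,000,000 that is $2,181,000.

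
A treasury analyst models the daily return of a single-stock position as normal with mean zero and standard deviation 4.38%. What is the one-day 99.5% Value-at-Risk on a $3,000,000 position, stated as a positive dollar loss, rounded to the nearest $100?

$338,500

At 99.5% one-sided, z = 2.576.
VaR = z·σ = 2.576 × 4.38% = 11.283%.
On $3,000,000: 0.11283 × $3,000,000 = $338,490.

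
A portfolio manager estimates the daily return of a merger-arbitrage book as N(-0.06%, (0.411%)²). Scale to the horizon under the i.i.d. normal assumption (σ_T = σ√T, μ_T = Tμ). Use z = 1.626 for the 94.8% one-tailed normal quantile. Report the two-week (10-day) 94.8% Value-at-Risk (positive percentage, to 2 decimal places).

2.71%

σ_{10d} = 0.411% × √10 = 1.300%; μ_{10d} = 10 × -0.06% = -0.600%.
VaR = −(-0.600%) + 1.626 × 1.300% = 2.714%.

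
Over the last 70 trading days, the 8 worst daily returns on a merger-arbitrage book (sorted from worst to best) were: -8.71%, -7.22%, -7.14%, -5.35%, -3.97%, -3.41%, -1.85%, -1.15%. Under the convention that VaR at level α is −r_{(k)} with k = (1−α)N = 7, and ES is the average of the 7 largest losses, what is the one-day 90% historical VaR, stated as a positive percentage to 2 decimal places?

1.85%

k = 7; the 7th lowest return is -1.85%, so VaR = 1.85%.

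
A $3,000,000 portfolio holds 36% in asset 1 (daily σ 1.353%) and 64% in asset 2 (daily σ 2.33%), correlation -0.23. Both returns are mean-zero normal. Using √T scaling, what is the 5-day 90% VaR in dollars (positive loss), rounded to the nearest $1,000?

σ_p = √(0.36²·1.353² + 0.64²·2.33² + 2·-0.23·0.36·0.64·1.353·2.33) = 1.458%.
σ_{5d} = 1.458% × √5 = 3.260%.
z(90%) = 1.282.
VaR = 1.282 × 3.260% = 4.179%; on $3,000,000 that is $125,370.

$125,000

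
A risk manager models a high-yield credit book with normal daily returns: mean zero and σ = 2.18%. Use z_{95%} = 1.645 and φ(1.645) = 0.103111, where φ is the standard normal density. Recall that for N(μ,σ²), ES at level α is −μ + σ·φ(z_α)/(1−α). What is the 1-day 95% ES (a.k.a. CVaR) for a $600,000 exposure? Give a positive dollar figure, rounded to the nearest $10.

$26,970

Tail multiplier: φ(z)/(1−α) = 0.103111 / 0.05 = 2.062.
ES = 2.18% × 2.062 = 4.495%.
On $600,000: 0.04495 × $600,000 = $26,970.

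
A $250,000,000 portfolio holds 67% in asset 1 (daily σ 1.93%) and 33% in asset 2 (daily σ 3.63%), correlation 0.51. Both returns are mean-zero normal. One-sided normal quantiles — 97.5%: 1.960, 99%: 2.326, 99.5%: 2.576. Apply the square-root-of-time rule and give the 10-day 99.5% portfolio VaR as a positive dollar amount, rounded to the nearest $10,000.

σ_p = √(0.67²·1.93² + 0.33²·3.63² + 2·0.51·0.67·0.33·1.93·3.63) = 2.165%.
σ_{10d} = 2.165% × √10 = 6.846%.
VaR = 2.576 × 6.846% = 17.635%; on $250,000,000 that is $44,087,500.

$44,090,000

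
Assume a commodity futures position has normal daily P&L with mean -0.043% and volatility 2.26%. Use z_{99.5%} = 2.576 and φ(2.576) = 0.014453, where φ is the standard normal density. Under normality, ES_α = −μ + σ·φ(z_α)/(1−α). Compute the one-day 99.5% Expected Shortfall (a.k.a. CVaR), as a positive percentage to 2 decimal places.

6.58%

Tail multiplier: φ(z)/(1−α) = 0.014453 / 0.005 = 2.891.
ES = −(-0.043%) + 2.26% × 2.891 = 6.577%.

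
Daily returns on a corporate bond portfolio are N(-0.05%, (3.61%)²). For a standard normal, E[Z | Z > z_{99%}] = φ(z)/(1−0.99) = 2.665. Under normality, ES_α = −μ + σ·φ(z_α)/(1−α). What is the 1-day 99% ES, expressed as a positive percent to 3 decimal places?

9.671%

ES = −(-0.05%) + 3.61% × 2.665 = 9.671%.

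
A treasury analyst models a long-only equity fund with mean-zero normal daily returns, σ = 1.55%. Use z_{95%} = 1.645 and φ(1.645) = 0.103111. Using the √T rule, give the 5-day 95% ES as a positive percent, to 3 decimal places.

σ_{5d} = 1.55% × √5 = 3.466%.
ES multiplier = φ(z)/(1−α) = 0.103111/0.05 = 2.062.
ES = 3.466% × 2.062 = 7.147%.

7.147%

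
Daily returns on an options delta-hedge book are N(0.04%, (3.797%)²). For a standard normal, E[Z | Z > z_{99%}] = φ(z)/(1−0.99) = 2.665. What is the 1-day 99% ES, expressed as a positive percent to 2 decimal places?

10.08%

ES = −(0.04%) + 3.797% × 2.665 = 10.079%.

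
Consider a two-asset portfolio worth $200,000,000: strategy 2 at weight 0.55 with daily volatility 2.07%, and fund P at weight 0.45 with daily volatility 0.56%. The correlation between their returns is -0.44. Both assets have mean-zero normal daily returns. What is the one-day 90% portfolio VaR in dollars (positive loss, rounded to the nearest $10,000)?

σ_p² = 0.55²·2.07² + 0.45²·0.56² + 2·-0.44·0.55·0.45·2.07·0.56 = 1.1072 (%²).
σ_p = √1.1072 = 1.052%.
At 90%, z = 1.282.
VaR = 1.282 × 1.052% = 1.349%; on $200,000,000 that is $2,698,000.

$2,700,000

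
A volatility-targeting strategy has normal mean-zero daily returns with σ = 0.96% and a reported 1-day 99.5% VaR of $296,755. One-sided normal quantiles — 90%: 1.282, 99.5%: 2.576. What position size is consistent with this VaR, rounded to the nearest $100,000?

VaR as a fraction of value: z·σ = 2.576 × 0.96% = 2.47296%.
Position = $296,755 / 0.0247296 = $11,999,992.

$12,000,000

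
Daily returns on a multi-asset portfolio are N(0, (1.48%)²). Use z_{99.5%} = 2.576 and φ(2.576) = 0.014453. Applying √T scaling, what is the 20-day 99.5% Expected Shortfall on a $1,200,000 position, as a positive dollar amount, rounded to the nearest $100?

σ_{20d} = 1.48% × √20 = 6.619%.
ES multiplier = φ(z)/(1−α) = 0.014453/0.005 = 2.891.
ES = 6.619% × 2.891 = 19.136%; on $1,200,000: $229,632.

$229,600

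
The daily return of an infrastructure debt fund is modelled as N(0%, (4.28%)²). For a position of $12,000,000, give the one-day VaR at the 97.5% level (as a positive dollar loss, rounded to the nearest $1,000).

$1,007,000

At 97.5% one-sided, z = 1.960.
VaR = z·σ = 1.960 × 4.28% = 8.389%.
On $12,000,000: 0.08389 × $12,000,000 = $1,006,680.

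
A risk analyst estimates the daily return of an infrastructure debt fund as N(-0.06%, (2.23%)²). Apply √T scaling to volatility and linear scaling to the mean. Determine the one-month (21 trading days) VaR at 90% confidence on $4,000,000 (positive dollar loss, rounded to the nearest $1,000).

At 90%, z = 1.282.
σ_{21d} = 2.23% × √21 = 10.219%; μ_{21d} = 21 × -0.06% = -1.260%.
VaR = −(-1.260%) + 1.282 × 10.219% = 14.361%.
On $4,000,000: 0.14361 × $4,000,000 = $574,440.

$574,000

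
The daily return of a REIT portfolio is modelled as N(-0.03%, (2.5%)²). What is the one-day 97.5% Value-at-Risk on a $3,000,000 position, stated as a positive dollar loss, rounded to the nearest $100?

$147,900

At 97.5% one-sided, z = 1.960.
VaR = −μ + z·σ = −(-0.03%) + 1.960 × 2.5% = 4.930%.
On $3,000,000: 0.04930 × $3,000,000 = $147,900.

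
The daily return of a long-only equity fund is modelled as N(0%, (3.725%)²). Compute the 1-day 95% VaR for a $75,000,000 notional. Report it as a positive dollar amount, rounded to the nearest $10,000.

At 95% one-sided, z = 1.645.
VaR = z·σ = 1.645 × 3.725% = 6.128%.
On $75,000,000: 0.06128 × $75,000,000 = $4,596,000.

$4,600,000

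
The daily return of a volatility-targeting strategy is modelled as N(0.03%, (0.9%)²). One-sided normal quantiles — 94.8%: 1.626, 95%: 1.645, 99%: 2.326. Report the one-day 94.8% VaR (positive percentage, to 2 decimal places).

1.43%

VaR = −μ + z·σ = −(0.03%) + 1.626 × 0.9% = 1.433%.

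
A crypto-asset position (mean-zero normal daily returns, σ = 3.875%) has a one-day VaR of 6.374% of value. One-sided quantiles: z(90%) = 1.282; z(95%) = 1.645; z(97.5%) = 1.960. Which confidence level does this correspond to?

95%

Implied z = VaR/σ = 6.374 / 3.875 = 1.645.
This matches z(95%) = 1.645.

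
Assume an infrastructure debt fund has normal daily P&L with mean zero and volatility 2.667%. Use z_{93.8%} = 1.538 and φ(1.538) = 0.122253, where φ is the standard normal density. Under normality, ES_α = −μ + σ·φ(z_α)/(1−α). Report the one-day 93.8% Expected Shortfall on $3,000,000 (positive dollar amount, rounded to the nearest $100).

Tail multiplier: φ(z)/(1−α) = 0.122253 / 0.062 = 1.972.
ES = 2.667% × 1.972 = 5.259%.
On $3,000,000: 0.05259 × $3,000,000 = $157,770.

$157,800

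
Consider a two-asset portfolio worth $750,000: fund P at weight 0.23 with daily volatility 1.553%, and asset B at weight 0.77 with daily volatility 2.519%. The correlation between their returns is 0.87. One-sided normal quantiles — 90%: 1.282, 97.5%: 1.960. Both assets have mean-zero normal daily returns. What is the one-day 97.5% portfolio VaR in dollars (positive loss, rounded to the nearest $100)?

σ_p² = 0.23²·1.553² + 0.77²·2.519² + 2·0.87·0.23·0.77·1.553·2.519 = 5.0952 (%²).
σ_p = √5.0952 = 2.257%.
VaR = 1.960 × 2.257% = 4.424%; on $750,000 that is $33,180.

$33,200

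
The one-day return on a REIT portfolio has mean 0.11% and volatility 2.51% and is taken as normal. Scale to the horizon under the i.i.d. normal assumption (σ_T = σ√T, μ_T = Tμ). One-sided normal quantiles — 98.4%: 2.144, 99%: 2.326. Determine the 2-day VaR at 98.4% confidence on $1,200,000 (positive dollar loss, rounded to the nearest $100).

$88,700

σ_{2d} = 2.51% × √2 = 3.550%; μ_{2d} = 2 × 0.11% = 0.220%.
VaR = −(0.220%) + 2.144 × 3.550% = 7.391%.
On $1,200,000: 0.07391 × $1,200,000 = $88,692.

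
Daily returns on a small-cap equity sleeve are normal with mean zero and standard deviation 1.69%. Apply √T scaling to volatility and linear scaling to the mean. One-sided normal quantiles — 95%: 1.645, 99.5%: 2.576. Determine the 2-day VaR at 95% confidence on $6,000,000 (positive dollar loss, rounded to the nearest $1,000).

$236,000

σ_{2d} = 1.69% × √2 = 2.390%.
VaR = 1.645 × 2.390% = 3.932%.
On $6,000,000: 0.03932 × $6,000,000 = $235,920.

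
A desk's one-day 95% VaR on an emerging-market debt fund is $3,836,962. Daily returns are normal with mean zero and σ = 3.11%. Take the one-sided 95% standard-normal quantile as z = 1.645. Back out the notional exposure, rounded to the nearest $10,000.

$75,000,000

VaR as a fraction of value: z·σ = 1.645 × 3.11% = 5.11595%.
Position = $3,836,962 / 0.0511595 = $74,999,990.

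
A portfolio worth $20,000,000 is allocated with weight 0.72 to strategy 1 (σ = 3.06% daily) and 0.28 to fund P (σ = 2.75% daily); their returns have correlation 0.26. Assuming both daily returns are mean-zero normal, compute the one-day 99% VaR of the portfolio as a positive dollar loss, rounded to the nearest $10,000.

σ_p² = 0.72²·3.06² + 0.28²·2.75² + 2·0.26·0.72·0.28·3.06·2.75 = 6.3292 (%²).
σ_p = √6.3292 = 2.516%.
At 99%, z = 2.326.
VaR = 2.326 × 2.516% = 5.852%; on $20,000,000 that is $1,170,400.

$1,170,000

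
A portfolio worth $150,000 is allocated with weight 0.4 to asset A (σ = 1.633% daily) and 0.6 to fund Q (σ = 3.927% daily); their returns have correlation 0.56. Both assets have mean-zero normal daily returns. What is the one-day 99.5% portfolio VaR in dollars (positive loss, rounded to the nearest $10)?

$10,720

σ_p² = 0.4²·1.633² + 0.6²·3.927² + 2·0.56·0.4·0.6·1.633·3.927 = 7.7021 (%²).
σ_p = √7.7021 = 2.775%.
At 99.5%, z = 2.576.
VaR = 2.576 × 2.775% = 7.148%; on $150,000 that is $10,722.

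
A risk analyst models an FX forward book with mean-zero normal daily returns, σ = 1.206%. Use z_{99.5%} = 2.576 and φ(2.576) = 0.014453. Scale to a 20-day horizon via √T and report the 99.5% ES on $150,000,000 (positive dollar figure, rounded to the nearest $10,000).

$23,390,000

σ_{20d} = 1.206% × √20 = 5.393%.
ES multiplier = φ(z)/(1−α) = 0.014453/0.005 = 2.891.
ES = 5.393% × 2.891 = 15.591%; on $150,000,000: $23,386,500.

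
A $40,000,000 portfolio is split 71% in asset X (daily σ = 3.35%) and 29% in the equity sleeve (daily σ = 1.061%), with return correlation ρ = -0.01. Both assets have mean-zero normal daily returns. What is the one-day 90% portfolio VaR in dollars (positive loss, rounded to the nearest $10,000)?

σ_p² = 0.71²·3.35² + 0.29²·1.061² + 2·-0.01·0.71·0.29·3.35·1.061 = 5.7373 (%²).
σ_p = √5.7373 = 2.395%.
At 90%, z = 1.282.
VaR = 1.282 × 2.395% = 3.070%; on $40,000,000 that is $1,228,000.

$1,230,000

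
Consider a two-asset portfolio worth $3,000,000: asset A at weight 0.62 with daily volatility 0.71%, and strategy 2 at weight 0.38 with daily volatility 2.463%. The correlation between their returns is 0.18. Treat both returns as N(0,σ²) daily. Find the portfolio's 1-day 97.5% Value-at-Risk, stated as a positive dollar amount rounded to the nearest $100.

σ_p² = 0.62²·0.71² + 0.38²·2.463² + 2·0.18·0.62·0.38·0.71·2.463 = 1.2181 (%²).
σ_p = √1.2181 = 1.104%.
At 97.5%, z = 1.960.
VaR = 1.960 × 1.104% = 2.164%; on $3,000,000 that is $64,920.

$64,900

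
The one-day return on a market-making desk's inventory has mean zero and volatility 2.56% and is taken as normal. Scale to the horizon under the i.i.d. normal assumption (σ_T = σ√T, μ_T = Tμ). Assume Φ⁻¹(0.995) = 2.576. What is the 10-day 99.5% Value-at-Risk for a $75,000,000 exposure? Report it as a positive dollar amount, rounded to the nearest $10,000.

σ_{10d} = 2.56% × √10 = 8.095%.
VaR = 2.576 × 8.095% = 20.853%.
On $75,000,000: 0.20853 × $75,000,000 = $15,639,750.

$15,640,000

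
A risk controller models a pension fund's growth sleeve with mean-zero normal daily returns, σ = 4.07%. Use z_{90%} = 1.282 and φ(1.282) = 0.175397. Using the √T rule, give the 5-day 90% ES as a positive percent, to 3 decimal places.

σ_{5d} = 4.07% × √5 = 9.101%.
ES multiplier = φ(z)/(1−α) = 0.175397/0.1 = 1.754.
ES = 9.101% × 1.754 = 15.963%.

15.963%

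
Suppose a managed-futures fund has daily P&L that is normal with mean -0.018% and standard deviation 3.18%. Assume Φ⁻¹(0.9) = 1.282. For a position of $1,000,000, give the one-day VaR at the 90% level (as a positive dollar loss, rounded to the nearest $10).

$40,950

VaR = −μ + z·σ = −(-0.018%) + 1.282 × 3.18% = 4.095%.
On $1,000,000: 0.04095 × $1,000,000 = $40,950.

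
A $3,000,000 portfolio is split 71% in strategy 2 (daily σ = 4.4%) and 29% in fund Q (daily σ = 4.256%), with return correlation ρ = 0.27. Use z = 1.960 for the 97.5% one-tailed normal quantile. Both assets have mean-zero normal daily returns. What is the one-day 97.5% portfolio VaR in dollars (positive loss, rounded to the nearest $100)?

$215,000

σ_p² = 0.71²·4.4² + 0.29²·4.256² + 2·0.27·0.71·0.29·4.4·4.256 = 13.3648 (%²).
σ_p = √13.3648 = 3.656%.
VaR = 1.960 × 3.656% = 7.166%; on $3,000,000 that is $214,980.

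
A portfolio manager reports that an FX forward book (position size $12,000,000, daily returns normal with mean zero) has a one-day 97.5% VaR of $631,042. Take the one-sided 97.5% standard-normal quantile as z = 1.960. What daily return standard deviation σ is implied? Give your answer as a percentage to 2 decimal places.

2.68%

VaR as a fraction: $631,042 / $12,000,000 = 5.259%.
σ = VaR / z = 5.259% / 1.960 = 2.683%.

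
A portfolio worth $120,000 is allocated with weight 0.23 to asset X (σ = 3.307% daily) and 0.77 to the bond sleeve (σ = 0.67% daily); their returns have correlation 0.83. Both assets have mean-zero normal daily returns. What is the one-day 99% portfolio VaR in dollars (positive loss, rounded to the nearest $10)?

$3,410

σ_p² = 0.23²·3.307² + 0.77²·0.67² + 2·0.83·0.23·0.77·3.307·0.67 = 1.4961 (%²).
σ_p = √1.4961 = 1.223%.
At 99%, z = 2.326.
VaR = 2.326 × 1.223% = 2.845%; on $120,000 that is $3,414.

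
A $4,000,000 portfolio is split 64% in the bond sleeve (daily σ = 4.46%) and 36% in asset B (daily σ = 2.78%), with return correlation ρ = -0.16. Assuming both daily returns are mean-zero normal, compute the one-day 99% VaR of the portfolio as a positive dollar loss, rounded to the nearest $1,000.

$267,000

σ_p² = 0.64²·4.46² + 0.36²·2.78² + 2·-0.16·0.64·0.36·4.46·2.78 = 8.2351 (%²).
σ_p = √8.2351 = 2.870%.
At 99%, z = 2.326.
VaR = 2.326 × 2.870% = 6.676%; on $4,000,000 that is $267,040.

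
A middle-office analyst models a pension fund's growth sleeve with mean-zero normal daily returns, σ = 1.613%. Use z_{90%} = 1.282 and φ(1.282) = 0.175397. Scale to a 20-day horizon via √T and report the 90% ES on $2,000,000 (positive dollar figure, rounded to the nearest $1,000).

σ_{20d} = 1.613% × √20 = 7.214%.
ES multiplier = φ(z)/(1−α) = 0.175397/0.1 = 1.754.
ES = 7.214% × 1.754 = 12.653%; on $2,000,000: $253,060.

$253,000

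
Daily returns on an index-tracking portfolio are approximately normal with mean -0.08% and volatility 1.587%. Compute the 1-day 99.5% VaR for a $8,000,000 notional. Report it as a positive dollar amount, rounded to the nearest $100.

At 99.5% one-sided, z = 2.576.
VaR = −μ + z·σ = −(-0.08%) + 2.576 × 1.587% = 4.168%.
On $8,000,000: 0.04168 × $8,000,000 = $333,440.

$333,400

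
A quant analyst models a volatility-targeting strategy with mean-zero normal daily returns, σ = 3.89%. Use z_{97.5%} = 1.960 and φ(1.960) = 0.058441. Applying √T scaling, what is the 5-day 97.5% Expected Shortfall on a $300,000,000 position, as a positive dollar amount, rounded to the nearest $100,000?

$61,000,000

σ_{5d} = 3.89% × √5 = 8.698%.
ES multiplier = φ(z)/(1−α) = 0.058441/0.025 = 2.338.
ES = 8.698% × 2.338 = 20.336%; on $300,000,000: $61,008,000.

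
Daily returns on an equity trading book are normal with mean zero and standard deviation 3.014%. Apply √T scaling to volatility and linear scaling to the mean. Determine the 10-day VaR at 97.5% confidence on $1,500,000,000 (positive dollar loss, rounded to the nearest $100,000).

At 97.5%, z = 1.960.
σ_{10d} = 3.014% × √10 = 9.531%.
VaR = 1.960 × 9.531% = 18.681%.
On $1,500,000,000: 0.18681 × $1,500,000,000 = $280,215,000.

$280,200,000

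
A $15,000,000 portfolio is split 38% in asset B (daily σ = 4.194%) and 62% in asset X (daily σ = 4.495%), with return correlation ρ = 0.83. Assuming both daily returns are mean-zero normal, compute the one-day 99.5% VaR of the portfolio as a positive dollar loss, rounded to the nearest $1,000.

$1,625,000

σ_p² = 0.38²·4.194² + 0.62²·4.495² + 2·0.83·0.38·0.62·4.194·4.495 = 17.6797 (%²).
σ_p = √17.6797 = 4.205%.
At 99.5%, z = 2.576.
VaR = 2.576 × 4.205% = 10.832%; on $15,000,000 that is $1,624,800.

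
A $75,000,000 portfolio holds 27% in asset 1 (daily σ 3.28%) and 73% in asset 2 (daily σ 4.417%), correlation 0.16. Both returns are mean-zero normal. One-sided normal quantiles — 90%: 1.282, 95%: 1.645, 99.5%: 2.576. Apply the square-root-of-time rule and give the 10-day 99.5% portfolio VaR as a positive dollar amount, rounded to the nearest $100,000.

$21,200,000

σ_p = √(0.27²·3.28² + 0.73²·4.417² + 2·0.16·0.27·0.73·3.28·4.417) = 3.478%.
σ_{10d} = 3.478% × √10 = 10.998%.
VaR = 2.576 × 10.998% = 28.331%; on $75,000,000 that is $21,248,250.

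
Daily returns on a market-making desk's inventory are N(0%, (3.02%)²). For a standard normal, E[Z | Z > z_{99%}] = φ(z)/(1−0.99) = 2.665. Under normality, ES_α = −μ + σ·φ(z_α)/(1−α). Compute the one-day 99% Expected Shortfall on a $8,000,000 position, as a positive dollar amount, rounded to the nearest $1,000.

ES = 3.02% × 2.665 = 8.048%.
On $8,000,000: 0.08048 × $8,000,000 = $643,840.

$644,000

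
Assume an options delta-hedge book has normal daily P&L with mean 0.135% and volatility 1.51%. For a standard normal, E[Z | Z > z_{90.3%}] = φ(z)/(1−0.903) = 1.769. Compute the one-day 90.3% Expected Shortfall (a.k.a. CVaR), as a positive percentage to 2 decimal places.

2.54%

ES = −(0.135%) + 1.51% × 1.769 = 2.536%.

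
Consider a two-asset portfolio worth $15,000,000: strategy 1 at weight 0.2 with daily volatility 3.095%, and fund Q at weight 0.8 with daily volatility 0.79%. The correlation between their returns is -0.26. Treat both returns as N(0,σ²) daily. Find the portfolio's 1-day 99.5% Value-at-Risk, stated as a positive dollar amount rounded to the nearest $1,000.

σ_p² = 0.2²·3.095² + 0.8²·0.79² + 2·-0.26·0.2·0.8·3.095·0.79 = 0.5792 (%²).
σ_p = √0.5792 = 0.761%.
At 99.5%, z = 2.576.
VaR = 2.576 × 0.761% = 1.960%; on $15,000,000 that is $294,000.

$294,000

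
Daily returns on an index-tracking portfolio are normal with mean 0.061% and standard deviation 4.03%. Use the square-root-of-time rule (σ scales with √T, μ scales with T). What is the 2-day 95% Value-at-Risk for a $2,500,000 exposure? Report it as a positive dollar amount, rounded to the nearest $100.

$231,300

At 95%, z = 1.645.
σ_{2d} = 4.03% × √2 = 5.699%; μ_{2d} = 2 × 0.061% = 0.122%.
VaR = −(0.122%) + 1.645 × 5.699% = 9.253%.
On $2,500,000: 0.09253 × $2,500,000 = $231,325.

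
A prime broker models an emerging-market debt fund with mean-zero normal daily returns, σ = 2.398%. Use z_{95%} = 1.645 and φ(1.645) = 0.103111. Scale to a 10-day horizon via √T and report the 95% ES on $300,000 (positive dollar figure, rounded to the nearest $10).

σ_{10d} = 2.398% × √10 = 7.583%.
ES multiplier = φ(z)/(1−α) = 0.103111/0.05 = 2.062.
ES = 7.583% × 2.062 = 15.636%; on $300,000: $46,908.

$46,910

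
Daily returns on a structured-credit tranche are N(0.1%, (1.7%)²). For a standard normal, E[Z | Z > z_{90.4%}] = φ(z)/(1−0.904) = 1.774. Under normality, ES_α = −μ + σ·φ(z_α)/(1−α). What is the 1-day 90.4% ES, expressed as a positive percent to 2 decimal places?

ES = −(0.1%) + 1.7% × 1.774 = 2.916%.

2.92%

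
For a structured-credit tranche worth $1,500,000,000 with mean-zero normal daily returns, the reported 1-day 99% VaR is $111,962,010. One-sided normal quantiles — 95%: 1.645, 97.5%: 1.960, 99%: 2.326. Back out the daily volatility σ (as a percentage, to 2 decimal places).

3.21%

VaR as a fraction: $111,962,010 / $1,500,000,000 = 7.464%.
σ = VaR / z = 7.464% / 2.326 = 3.209%.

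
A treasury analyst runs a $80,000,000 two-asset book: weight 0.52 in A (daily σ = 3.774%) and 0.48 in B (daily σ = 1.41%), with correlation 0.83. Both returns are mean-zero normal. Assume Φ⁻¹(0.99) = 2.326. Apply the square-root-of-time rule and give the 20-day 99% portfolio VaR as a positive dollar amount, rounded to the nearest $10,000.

$21,240,000

σ_p = √(0.52²·3.774² + 0.48²·1.41² + 2·0.83·0.52·0.48·3.774·1.41) = 2.552%.
σ_{20d} = 2.552% × √20 = 11.413%.
VaR = 2.326 × 11.413% = 26.547%; on $80,000,000 that is $21,237,600.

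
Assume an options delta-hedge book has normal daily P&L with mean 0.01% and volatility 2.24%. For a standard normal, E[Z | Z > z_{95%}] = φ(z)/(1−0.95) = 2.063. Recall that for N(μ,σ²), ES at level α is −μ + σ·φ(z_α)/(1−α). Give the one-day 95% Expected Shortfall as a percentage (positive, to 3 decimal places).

ES = −(0.01%) + 2.24% × 2.063 = 4.611%.

4.611%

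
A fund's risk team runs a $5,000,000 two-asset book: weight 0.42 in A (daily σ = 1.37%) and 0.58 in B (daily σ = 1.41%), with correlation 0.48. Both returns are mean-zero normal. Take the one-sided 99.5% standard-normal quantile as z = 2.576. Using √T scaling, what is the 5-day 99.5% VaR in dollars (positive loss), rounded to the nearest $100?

$347,000

σ_p = √(0.42²·1.37² + 0.58²·1.41² + 2·0.48·0.42·0.58·1.37·1.41) = 1.205%.
σ_{5d} = 1.205% × √5 = 2.694%.
VaR = 2.576 × 2.694% = 6.940%; on $5,000,000 that is $347,000.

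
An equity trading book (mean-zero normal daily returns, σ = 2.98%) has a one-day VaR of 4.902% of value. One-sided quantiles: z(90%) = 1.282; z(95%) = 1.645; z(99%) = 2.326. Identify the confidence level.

95%

Implied z = VaR/σ = 4.902 / 2.98 = 1.645.
This matches z(95%) = 1.645.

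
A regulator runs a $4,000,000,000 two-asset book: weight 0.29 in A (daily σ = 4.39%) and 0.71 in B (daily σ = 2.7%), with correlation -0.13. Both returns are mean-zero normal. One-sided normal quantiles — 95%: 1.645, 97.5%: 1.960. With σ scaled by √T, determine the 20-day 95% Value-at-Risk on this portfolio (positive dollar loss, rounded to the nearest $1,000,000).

σ_p = √(0.29²·4.39² + 0.71²·2.7² + 2·-0.13·0.29·0.71·4.39·2.7) = 2.159%.
σ_{20d} = 2.159% × √20 = 9.655%.
VaR = 1.645 × 9.655% = 15.882%; on $4,000,000,000 that is $635,280,000.

$635,000,000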